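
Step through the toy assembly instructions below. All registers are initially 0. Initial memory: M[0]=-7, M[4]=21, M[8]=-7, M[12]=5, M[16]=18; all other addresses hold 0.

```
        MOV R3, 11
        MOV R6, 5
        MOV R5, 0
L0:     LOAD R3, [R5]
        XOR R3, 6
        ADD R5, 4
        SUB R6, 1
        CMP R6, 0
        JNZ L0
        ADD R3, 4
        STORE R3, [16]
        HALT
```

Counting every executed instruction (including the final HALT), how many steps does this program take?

R3=11
R6=5
R5=0
R3=M[0]=-7
R3=(-7)^6=-1
R5=0+4=4
R6=5-1=4
CMP R6, 0  (cmp 4,0)
JNZ L0: taken
R3=M[4]=21
R3=21^6=19
R5=4+4=8
R6=4-1=3
CMP R6, 0  (cmp 3,0)
JNZ L0: taken
R3=M[8]=-7
R3=(-7)^6=-1
R5=8+4=12
R6=3-1=2
CMP R6, 0  (cmp 2,0)
JNZ L0: taken
R3=M[12]=5
R3=5^6=3
R5=12+4=16
R6=2-1=1
CMP R6, 0  (cmp 1,0)
JNZ L0: taken
R3=M[16]=18
R3=18^6=20
R5=16+4=20
R6=1-1=0
CMP R6, 0  (cmp 0,0)
JNZ L0: not taken
R3=20+4=24
STORE R3, [16] → M[16]=24
halt.
Total executed instructions: 36.

36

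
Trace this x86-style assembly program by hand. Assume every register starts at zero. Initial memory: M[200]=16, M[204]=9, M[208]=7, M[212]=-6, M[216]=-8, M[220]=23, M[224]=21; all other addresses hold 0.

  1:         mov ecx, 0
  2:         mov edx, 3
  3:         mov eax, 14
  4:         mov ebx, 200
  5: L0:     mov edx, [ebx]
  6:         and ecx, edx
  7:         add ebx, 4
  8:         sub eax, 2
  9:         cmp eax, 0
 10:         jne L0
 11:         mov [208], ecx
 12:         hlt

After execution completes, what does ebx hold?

after mov ecx, 0: ecx=0
after mov edx, 3: edx=3
after mov eax, 14: eax=14
after mov ebx, 200: ebx=200
after mov edx, [ebx]: edx=M[200]=16
after and ecx, edx: ecx=0&16=0
after add ebx, 4: ebx=200+4=204
after sub eax, 2: eax=14-2=12
cmp eax, 0  (cmp 12,0)
jne L0: taken
after mov edx, [ebx]: edx=M[204]=9
after and ecx, edx: ecx=0&9=0
after add ebx, 4: ebx=204+4=208
after sub eax, 2: eax=12-2=10
cmp eax, 0  (cmp 10,0)
jne L0: taken
after mov edx, [ebx]: edx=M[208]=7
after and ecx, edx: ecx=0&7=0
after add ebx, 4: ebx=208+4=212
after sub eax, 2: eax=10-2=8
cmp eax, 0  (cmp 8,0)
jne L0: taken
after mov edx, [ebx]: edx=M[212]=-6
after and ecx, edx: ecx=0&(-6)=0
after add ebx, 4: ebx=212+4=216
after sub eax, 2: eax=8-2=6
cmp eax, 0  (cmp 6,0)
jne L0: taken
after mov edx, [ebx]: edx=M[216]=-8
after and ecx, edx: ecx=0&(-8)=0
after add ebx, 4: ebx=216+4=220
after sub eax, 2: eax=6-2=4
cmp eax, 0  (cmp 4,0)
jne L0: taken
after mov edx, [ebx]: edx=M[220]=23
after and ecx, edx: ecx=0&23=0
after add ebx, 4: ebx=220+4=224
after sub eax, 2: eax=4-2=2
cmp eax, 0  (cmp 2,0)
jne L0: taken
after mov edx, [ebx]: edx=M[224]=21
after and ecx, edx: ecx=0&21=0
after add ebx, 4: ebx=224+4=228
after sub eax, 2: eax=2-2=0
cmp eax, 0  (cmp 0,0)
jne L0: not taken
mov [208], ecx → M[208]=0
halt.

228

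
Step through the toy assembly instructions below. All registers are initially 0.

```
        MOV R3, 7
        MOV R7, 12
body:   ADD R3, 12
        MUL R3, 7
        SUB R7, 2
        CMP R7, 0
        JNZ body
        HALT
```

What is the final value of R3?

after MOV R3, 7: R3=7
after MOV R7, 12: R7=12
after ADD R3, 12: R3=7+12=19
after MUL R3, 7: R3=19*7=133
after SUB R7, 2: R7=12-2=10
CMP R7, 0  (cmp 10,0)
JNZ body: taken
after ADD R3, 12: R3=133+12=145
after MUL R3, 7: R3=145*7=1015
after SUB R7, 2: R7=10-2=8
CMP R7, 0  (cmp 8,0)
JNZ body: taken
after ADD R3, 12: R3=1015+12=1027
after MUL R3, 7: R3=1027*7=7189
after SUB R7, 2: R7=8-2=6
CMP R7, 0  (cmp 6,0)
JNZ body: taken
after ADD R3, 12: R3=7189+12=7201
after MUL R3, 7: R3=7201*7=50407
after SUB R7, 2: R7=6-2=4
CMP R7, 0  (cmp 4,0)
JNZ body: taken
after ADD R3, 12: R3=50407+12=50419
after MUL R3, 7: R3=50419*7=352933
after SUB R7, 2: R7=4-2=2
CMP R7, 0  (cmp 2,0)
JNZ body: taken
after ADD R3, 12: R3=352933+12=352945
after MUL R3, 7: R3=352945*7=2470615
after SUB R7, 2: R7=2-2=0
CMP R7, 0  (cmp 0,0)
JNZ body: not taken
halt.

2470615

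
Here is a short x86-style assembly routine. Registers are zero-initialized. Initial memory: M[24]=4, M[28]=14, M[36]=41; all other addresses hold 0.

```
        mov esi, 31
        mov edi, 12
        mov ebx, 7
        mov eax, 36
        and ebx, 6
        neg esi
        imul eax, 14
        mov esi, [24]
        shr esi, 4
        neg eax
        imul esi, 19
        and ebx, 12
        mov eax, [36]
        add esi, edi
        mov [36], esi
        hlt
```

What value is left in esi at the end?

mov esi, 31 → esi=31
mov edi, 12 → edi=12
mov ebx, 7 → ebx=7
mov eax, 36 → eax=36
and ebx, 6 → ebx=7&6=6
neg esi → esi=-(31)=-31
imul eax, 14 → eax=36*14=504
mov esi, [24] → esi=M[24]=4
shr esi, 4 → esi=4>>4=0
neg eax → eax=-(504)=-504
imul esi, 19 → esi=0*19=0
and ebx, 12 → ebx=6&12=4
mov eax, [36] → eax=M[36]=41
add esi, edi → esi=0+12=12
mov [36], esi → M[36]=12
halt.

12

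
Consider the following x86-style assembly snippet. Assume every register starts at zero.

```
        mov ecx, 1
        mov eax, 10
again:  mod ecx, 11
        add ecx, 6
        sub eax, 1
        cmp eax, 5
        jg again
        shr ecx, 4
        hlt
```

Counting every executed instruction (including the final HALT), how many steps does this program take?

29

mov ecx, 1 → ecx=1
mov eax, 10 → eax=10
mod ecx, 11 → ecx=1%11=1
add ecx, 6 → ecx=1+6=7
sub eax, 1 → eax=10-1=9
cmp eax, 5  (cmp 9,5)
jg again: taken
mod ecx, 11 → ecx=7%11=7
add ecx, 6 → ecx=7+6=13
sub eax, 1 → eax=9-1=8
cmp eax, 5  (cmp 8,5)
jg again: taken
mod ecx, 11 → ecx=13%11=2
add ecx, 6 → ecx=2+6=8
sub eax, 1 → eax=8-1=7
cmp eax, 5  (cmp 7,5)
jg again: taken
mod ecx, 11 → ecx=8%11=8
add ecx, 6 → ecx=8+6=14
sub eax, 1 → eax=7-1=6
cmp eax, 5  (cmp 6,5)
jg again: taken
mod ecx, 11 → ecx=14%11=3
add ecx, 6 → ecx=3+6=9
sub eax, 1 → eax=6-1=5
cmp eax, 5  (cmp 5,5)
jg again: not taken
shr ecx, 4 → ecx=9>>4=0
halt.
Total executed instructions: 29.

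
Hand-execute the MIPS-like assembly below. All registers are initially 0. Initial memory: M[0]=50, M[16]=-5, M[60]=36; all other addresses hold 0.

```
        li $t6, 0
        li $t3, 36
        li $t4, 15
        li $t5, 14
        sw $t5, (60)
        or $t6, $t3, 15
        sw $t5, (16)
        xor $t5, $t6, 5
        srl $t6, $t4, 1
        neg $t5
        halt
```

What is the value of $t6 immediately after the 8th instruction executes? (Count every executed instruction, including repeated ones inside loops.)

$t6=0
$t3=36
$t4=15
$t5=14
sw $t5, (60) → M[60]=14
$t6=36|15=47
sw $t5, (16) → M[16]=14
$t5=47^5=42
After step 8: $t6 = 47.

47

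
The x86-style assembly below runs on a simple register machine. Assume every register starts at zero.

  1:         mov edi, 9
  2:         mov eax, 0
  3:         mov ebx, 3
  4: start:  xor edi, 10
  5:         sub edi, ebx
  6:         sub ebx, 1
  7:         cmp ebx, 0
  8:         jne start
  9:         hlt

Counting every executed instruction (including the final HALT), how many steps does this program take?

19

after mov edi, 9: edi=9
after mov eax, 0: eax=0
after mov ebx, 3: ebx=3
after xor edi, 10: edi=9^10=3
after sub edi, ebx: edi=3-3=0
after sub ebx, 1: ebx=3-1=2
cmp ebx, 0  (cmp 2,0)
jne start: taken
after xor edi, 10: edi=0^10=10
after sub edi, ebx: edi=10-2=8
after sub ebx, 1: ebx=2-1=1
cmp ebx, 0  (cmp 1,0)
jne start: taken
after xor edi, 10: edi=8^10=2
after sub edi, ebx: edi=2-1=1
after sub ebx, 1: ebx=1-1=0
cmp ebx, 0  (cmp 0,0)
jne start: not taken
halt.
Total executed instructions: 19.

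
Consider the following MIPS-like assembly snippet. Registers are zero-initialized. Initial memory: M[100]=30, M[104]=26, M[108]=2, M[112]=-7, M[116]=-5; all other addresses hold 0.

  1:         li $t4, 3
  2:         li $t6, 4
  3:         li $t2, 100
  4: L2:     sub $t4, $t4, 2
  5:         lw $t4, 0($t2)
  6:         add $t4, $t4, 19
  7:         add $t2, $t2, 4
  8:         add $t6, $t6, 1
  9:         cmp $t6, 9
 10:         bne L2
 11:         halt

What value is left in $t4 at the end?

li $t4, 3 → $t4=3
li $t6, 4 → $t6=4
li $t2, 100 → $t2=100
sub $t4, $t4, 2 → $t4=3-2=1
lw $t4, 0($t2) → $t4=M[100]=30
add $t4, $t4, 19 → $t4=30+19=49
add $t2, $t2, 4 → $t2=100+4=104
add $t6, $t6, 1 → $t6=4+1=5
cmp $t6, 9  (cmp 5,9)
bne L2: taken
sub $t4, $t4, 2 → $t4=49-2=47
lw $t4, 0($t2) → $t4=M[104]=26
add $t4, $t4, 19 → $t4=26+19=45
add $t2, $t2, 4 → $t2=104+4=108
add $t6, $t6, 1 → $t6=5+1=6
cmp $t6, 9  (cmp 6,9)
bne L2: taken
sub $t4, $t4, 2 → $t4=45-2=43
lw $t4, 0($t2) → $t4=M[108]=2
add $t4, $t4, 19 → $t4=2+19=21
add $t2, $t2, 4 → $t2=108+4=112
add $t6, $t6, 1 → $t6=6+1=7
cmp $t6, 9  (cmp 7,9)
bne L2: taken
sub $t4, $t4, 2 → $t4=21-2=19
lw $t4, 0($t2) → $t4=M[112]=-7
add $t4, $t4, 19 → $t4=(-7)+19=12
add $t2, $t2, 4 → $t2=112+4=116
add $t6, $t6, 1 → $t6=7+1=8
cmp $t6, 9  (cmp 8,9)
bne L2: taken
sub $t4, $t4, 2 → $t4=12-2=10
lw $t4, 0($t2) → $t4=M[116]=-5
add $t4, $t4, 19 → $t4=(-5)+19=14
add $t2, $t2, 4 → $t2=116+4=120
add $t6, $t6, 1 → $t6=8+1=9
cmp $t6, 9  (cmp 9,9)
bne L2: not taken
halt.

14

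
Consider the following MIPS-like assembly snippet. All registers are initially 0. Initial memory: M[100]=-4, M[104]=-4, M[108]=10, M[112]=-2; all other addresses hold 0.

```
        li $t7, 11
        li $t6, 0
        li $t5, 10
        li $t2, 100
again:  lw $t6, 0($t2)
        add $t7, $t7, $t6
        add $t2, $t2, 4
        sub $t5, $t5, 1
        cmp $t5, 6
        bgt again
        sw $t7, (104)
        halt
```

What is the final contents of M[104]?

11

$t7=11
$t6=0
$t5=10
$t2=100
$t6=M[100]=-4
$t7=11+(-4)=7
$t2=100+4=104
$t5=10-1=9
cmp $t5, 6  (cmp 9,6)
bgt again: taken
$t6=M[104]=-4
$t7=7+(-4)=3
$t2=104+4=108
$t5=9-1=8
cmp $t5, 6  (cmp 8,6)
bgt again: taken
$t6=M[108]=10
$t7=3+10=13
$t2=108+4=112
$t5=8-1=7
cmp $t5, 6  (cmp 7,6)
bgt again: taken
$t6=M[112]=-2
$t7=13+(-2)=11
$t2=112+4=116
$t5=7-1=6
cmp $t5, 6  (cmp 6,6)
bgt again: not taken
sw $t7, (104) → M[104]=11
halt.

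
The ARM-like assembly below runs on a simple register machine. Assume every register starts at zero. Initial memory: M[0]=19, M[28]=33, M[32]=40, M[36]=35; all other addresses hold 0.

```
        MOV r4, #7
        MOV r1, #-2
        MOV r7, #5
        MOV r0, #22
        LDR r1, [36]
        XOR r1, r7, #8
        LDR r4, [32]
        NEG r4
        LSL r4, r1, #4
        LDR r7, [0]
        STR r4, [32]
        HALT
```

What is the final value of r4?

r4=7
r1=-2
r7=5
r0=22
r1=M[36]=35
r1=5^8=13
r4=M[32]=40
r4=-(40)=-40
r4=13<<4=208
r7=M[0]=19
STR r4, [32] → M[32]=208
halt.

208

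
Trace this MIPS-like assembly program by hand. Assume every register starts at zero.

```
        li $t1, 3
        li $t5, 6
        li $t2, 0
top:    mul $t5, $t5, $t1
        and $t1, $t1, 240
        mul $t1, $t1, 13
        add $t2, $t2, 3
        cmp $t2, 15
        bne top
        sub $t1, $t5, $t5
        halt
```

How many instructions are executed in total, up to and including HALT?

$t1=3
$t5=6
$t2=0
$t5=6*3=18
$t1=3&240=0
$t1=0*13=0
$t2=0+3=3
cmp $t2, 15  (cmp 3,15)
bne top: taken
$t5=18*0=0
$t1=0&240=0
$t1=0*13=0
$t2=3+3=6
cmp $t2, 15  (cmp 6,15)
bne top: taken
$t5=0*0=0
$t1=0&240=0
$t1=0*13=0
$t2=6+3=9
cmp $t2, 15  (cmp 9,15)
bne top: taken
$t5=0*0=0
$t1=0&240=0
$t1=0*13=0
$t2=9+3=12
cmp $t2, 15  (cmp 12,15)
bne top: taken
$t5=0*0=0
$t1=0&240=0
$t1=0*13=0
$t2=12+3=15
cmp $t2, 15  (cmp 15,15)
bne top: not taken
$t1=0-0=0
halt.
Total executed instructions: 35.

35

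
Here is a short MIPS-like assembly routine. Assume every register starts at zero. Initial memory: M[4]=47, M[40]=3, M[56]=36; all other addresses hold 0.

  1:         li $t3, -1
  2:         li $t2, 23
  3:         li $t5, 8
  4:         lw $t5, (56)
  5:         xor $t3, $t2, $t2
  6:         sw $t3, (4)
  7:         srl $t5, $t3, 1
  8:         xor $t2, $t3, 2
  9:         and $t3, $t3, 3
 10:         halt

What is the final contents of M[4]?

0

after li $t3, -1: $t3=-1
after li $t2, 23: $t2=23
after li $t5, 8: $t5=8
after lw $t5, (56): $t5=M[56]=36
after xor $t3, $t2, $t2: $t3=23^23=0
sw $t3, (4) → M[4]=0
after srl $t5, $t3, 1: $t5=0>>1=0
after xor $t2, $t3, 2: $t2=0^2=2
after and $t3, $t3, 3: $t3=0&3=0
halt.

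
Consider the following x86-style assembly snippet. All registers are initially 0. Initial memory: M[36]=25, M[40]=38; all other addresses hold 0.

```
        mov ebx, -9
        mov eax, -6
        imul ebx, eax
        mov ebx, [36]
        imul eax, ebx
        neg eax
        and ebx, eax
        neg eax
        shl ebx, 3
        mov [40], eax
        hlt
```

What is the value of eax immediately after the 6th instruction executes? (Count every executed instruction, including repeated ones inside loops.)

mov ebx, -9 → ebx=-9
mov eax, -6 → eax=-6
imul ebx, eax → ebx=(-9)*(-6)=54
mov ebx, [36] → ebx=M[36]=25
imul eax, ebx → eax=(-6)*25=-150
neg eax → eax=-(-150)=150
After step 6: eax = 150.

150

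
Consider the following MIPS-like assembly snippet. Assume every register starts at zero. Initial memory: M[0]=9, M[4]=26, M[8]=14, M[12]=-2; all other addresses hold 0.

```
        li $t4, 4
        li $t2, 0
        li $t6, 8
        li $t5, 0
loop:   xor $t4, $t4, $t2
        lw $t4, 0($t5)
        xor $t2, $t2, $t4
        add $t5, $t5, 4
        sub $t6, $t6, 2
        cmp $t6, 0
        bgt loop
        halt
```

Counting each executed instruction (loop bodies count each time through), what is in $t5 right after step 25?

$t4=4
$t2=0
$t6=8
$t5=0
$t4=4^0=4
$t4=M[0]=9
$t2=0^9=9
$t5=0+4=4
$t6=8-2=6
cmp $t6, 0  (cmp 6,0)
bgt loop: taken
$t4=9^9=0
$t4=M[4]=26
$t2=9^26=19
$t5=4+4=8
$t6=6-2=4
cmp $t6, 0  (cmp 4,0)
bgt loop: taken
$t4=26^19=9
$t4=M[8]=14
$t2=19^14=29
$t5=8+4=12
$t6=4-2=2
cmp $t6, 0  (cmp 2,0)
bgt loop: taken
After step 25: $t5 = 12.

12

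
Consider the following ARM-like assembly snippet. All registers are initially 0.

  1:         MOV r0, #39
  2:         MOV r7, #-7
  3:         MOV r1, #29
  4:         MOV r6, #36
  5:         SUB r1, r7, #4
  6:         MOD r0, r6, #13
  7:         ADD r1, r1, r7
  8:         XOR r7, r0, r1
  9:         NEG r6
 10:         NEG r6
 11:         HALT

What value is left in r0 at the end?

10

MOV r0, #39 → r0=39
MOV r7, #-7 → r7=-7
MOV r1, #29 → r1=29
MOV r6, #36 → r6=36
SUB r1, r7, #4 → r1=(-7)-4=-11
MOD r0, r6, #13 → r0=36%13=10
ADD r1, r1, r7 → r1=(-11)+(-7)=-18
XOR r7, r0, r1 → r7=10^(-18)=-28
NEG r6 → r6=-(36)=-36
NEG r6 → r6=-(-36)=36
halt.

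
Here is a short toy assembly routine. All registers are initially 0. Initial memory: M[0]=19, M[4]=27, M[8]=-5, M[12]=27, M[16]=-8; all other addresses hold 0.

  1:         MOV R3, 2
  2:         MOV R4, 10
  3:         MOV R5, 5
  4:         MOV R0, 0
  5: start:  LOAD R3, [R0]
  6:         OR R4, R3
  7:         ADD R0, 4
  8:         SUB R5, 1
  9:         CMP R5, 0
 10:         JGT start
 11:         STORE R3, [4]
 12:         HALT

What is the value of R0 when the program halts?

20

after MOV R3, 2: R3=2
after MOV R4, 10: R4=10
after MOV R5, 5: R5=5
after MOV R0, 0: R0=0
after LOAD R3, [R0]: R3=M[0]=19
after OR R4, R3: R4=10|19=27
after ADD R0, 4: R0=0+4=4
after SUB R5, 1: R5=5-1=4
CMP R5, 0  (cmp 4,0)
JGT start: taken
after LOAD R3, [R0]: R3=M[4]=27
after OR R4, R3: R4=27|27=27
after ADD R0, 4: R0=4+4=8
after SUB R5, 1: R5=4-1=3
CMP R5, 0  (cmp 3,0)
JGT start: taken
after LOAD R3, [R0]: R3=M[8]=-5
after OR R4, R3: R4=27|(-5)=-5
after ADD R0, 4: R0=8+4=12
after SUB R5, 1: R5=3-1=2
CMP R5, 0  (cmp 2,0)
JGT start: taken
after LOAD R3, [R0]: R3=M[12]=27
after OR R4, R3: R4=(-5)|27=-5
after ADD R0, 4: R0=12+4=16
after SUB R5, 1: R5=2-1=1
CMP R5, 0  (cmp 1,0)
JGT start: taken
after LOAD R3, [R0]: R3=M[16]=-8
after OR R4, R3: R4=(-5)|(-8)=-5
after ADD R0, 4: R0=16+4=20
after SUB R5, 1: R5=1-1=0
CMP R5, 0  (cmp 0,0)
JGT start: not taken
STORE R3, [4] → M[4]=-8
halt.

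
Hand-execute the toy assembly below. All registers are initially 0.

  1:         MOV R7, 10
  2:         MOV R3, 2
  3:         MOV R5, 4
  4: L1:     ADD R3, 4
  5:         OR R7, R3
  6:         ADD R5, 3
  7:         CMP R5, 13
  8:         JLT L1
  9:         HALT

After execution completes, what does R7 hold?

MOV R7, 10 → R7=10
MOV R3, 2 → R3=2
MOV R5, 4 → R5=4
ADD R3, 4 → R3=2+4=6
OR R7, R3 → R7=10|6=14
ADD R5, 3 → R5=4+3=7
CMP R5, 13  (cmp 7,13)
JLT L1: taken
ADD R3, 4 → R3=6+4=10
OR R7, R3 → R7=14|10=14
ADD R5, 3 → R5=7+3=10
CMP R5, 13  (cmp 10,13)
JLT L1: taken
ADD R3, 4 → R3=10+4=14
OR R7, R3 → R7=14|14=14
ADD R5, 3 → R5=10+3=13
CMP R5, 13  (cmp 13,13)
JLT L1: not taken
halt.

14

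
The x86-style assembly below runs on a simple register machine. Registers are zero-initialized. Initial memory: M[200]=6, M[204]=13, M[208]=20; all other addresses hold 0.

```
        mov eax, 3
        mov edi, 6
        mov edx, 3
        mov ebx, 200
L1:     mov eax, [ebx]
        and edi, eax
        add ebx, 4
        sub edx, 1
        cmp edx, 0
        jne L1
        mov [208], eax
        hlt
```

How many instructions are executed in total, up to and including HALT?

24

eax=3
edi=6
edx=3
ebx=200
eax=M[200]=6
edi=6&6=6
ebx=200+4=204
edx=3-1=2
cmp edx, 0  (cmp 2,0)
jne L1: taken
eax=M[204]=13
edi=6&13=4
ebx=204+4=208
edx=2-1=1
cmp edx, 0  (cmp 1,0)
jne L1: taken
eax=M[208]=20
edi=4&20=4
ebx=208+4=212
edx=1-1=0
cmp edx, 0  (cmp 0,0)
jne L1: not taken
mov [208], eax → M[208]=20
halt.
Total executed instructions: 24.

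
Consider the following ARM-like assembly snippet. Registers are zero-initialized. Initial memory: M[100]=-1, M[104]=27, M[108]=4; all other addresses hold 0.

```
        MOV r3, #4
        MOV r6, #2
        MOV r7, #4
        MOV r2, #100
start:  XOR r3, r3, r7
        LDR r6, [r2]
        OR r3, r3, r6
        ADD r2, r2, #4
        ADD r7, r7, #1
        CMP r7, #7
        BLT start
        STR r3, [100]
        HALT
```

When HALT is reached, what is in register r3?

after MOV r3, #4: r3=4
after MOV r6, #2: r6=2
after MOV r7, #4: r7=4
after MOV r2, #100: r2=100
after XOR r3, r3, r7: r3=4^4=0
after LDR r6, [r2]: r6=M[100]=-1
after OR r3, r3, r6: r3=0|(-1)=-1
after ADD r2, r2, #4: r2=100+4=104
after ADD r7, r7, #1: r7=4+1=5
CMP r7, #7  (cmp 5,7)
BLT start: taken
after XOR r3, r3, r7: r3=(-1)^5=-6
after LDR r6, [r2]: r6=M[104]=27
after OR r3, r3, r6: r3=(-6)|27=-5
after ADD r2, r2, #4: r2=104+4=108
after ADD r7, r7, #1: r7=5+1=6
CMP r7, #7  (cmp 6,7)
BLT start: taken
after XOR r3, r3, r7: r3=(-5)^6=-3
after LDR r6, [r2]: r6=M[108]=4
after OR r3, r3, r6: r3=(-3)|4=-3
after ADD r2, r2, #4: r2=108+4=112
after ADD r7, r7, #1: r7=6+1=7
CMP r7, #7  (cmp 7,7)
BLT start: not taken
STR r3, [100] → M[100]=-3
halt.

-3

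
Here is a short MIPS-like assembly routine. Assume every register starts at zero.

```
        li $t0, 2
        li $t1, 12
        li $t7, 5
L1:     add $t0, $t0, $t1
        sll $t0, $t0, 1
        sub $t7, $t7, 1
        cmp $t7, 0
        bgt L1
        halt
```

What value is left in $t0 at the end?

808

$t0=2
$t1=12
$t7=5
$t0=2+12=14
$t0=14<<1=28
$t7=5-1=4
cmp $t7, 0  (cmp 4,0)
bgt L1: taken
$t0=28+12=40
$t0=40<<1=80
$t7=4-1=3
cmp $t7, 0  (cmp 3,0)
bgt L1: taken
$t0=80+12=92
$t0=92<<1=184
$t7=3-1=2
cmp $t7, 0  (cmp 2,0)
bgt L1: taken
$t0=184+12=196
$t0=196<<1=392
$t7=2-1=1
cmp $t7, 0  (cmp 1,0)
bgt L1: taken
$t0=392+12=404
$t0=404<<1=808
$t7=1-1=0
cmp $t7, 0  (cmp 0,0)
bgt L1: not taken
halt.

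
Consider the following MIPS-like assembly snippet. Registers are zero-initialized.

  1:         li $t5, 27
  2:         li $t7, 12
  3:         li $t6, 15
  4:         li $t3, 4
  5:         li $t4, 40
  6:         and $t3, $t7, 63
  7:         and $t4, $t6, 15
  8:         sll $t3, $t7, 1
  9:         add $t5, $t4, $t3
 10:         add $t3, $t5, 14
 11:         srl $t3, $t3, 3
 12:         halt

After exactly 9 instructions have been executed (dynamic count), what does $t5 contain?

li $t5, 27 → $t5=27
li $t7, 12 → $t7=12
li $t6, 15 → $t6=15
li $t3, 4 → $t3=4
li $t4, 40 → $t4=40
and $t3, $t7, 63 → $t3=12&63=12
and $t4, $t6, 15 → $t4=15&15=15
sll $t3, $t7, 1 → $t3=12<<1=24
add $t5, $t4, $t3 → $t5=15+24=39
After step 9: $t5 = 39.

39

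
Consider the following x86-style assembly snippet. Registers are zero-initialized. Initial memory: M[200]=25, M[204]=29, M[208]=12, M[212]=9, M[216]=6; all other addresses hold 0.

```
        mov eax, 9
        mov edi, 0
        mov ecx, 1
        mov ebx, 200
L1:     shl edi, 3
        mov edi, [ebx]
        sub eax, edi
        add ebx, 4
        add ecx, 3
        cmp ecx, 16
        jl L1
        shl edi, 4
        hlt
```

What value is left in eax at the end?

-72

mov eax, 9 → eax=9
mov edi, 0 → edi=0
mov ecx, 1 → ecx=1
mov ebx, 200 → ebx=200
shl edi, 3 → edi=0<<3=0
mov edi, [ebx] → edi=M[200]=25
sub eax, edi → eax=9-25=-16
add ebx, 4 → ebx=200+4=204
add ecx, 3 → ecx=1+3=4
cmp ecx, 16  (cmp 4,16)
jl L1: taken
shl edi, 3 → edi=25<<3=200
mov edi, [ebx] → edi=M[204]=29
sub eax, edi → eax=(-16)-29=-45
add ebx, 4 → ebx=204+4=208
add ecx, 3 → ecx=4+3=7
cmp ecx, 16  (cmp 7,16)
jl L1: taken
shl edi, 3 → edi=29<<3=232
mov edi, [ebx] → edi=M[208]=12
sub eax, edi → eax=(-45)-12=-57
add ebx, 4 → ebx=208+4=212
add ecx, 3 → ecx=7+3=10
cmp ecx, 16  (cmp 10,16)
jl L1: taken
shl edi, 3 → edi=12<<3=96
mov edi, [ebx] → edi=M[212]=9
sub eax, edi → eax=(-57)-9=-66
add ebx, 4 → ebx=212+4=216
add ecx, 3 → ecx=10+3=13
cmp ecx, 16  (cmp 13,16)
jl L1: taken
shl edi, 3 → edi=9<<3=72
mov edi, [ebx] → edi=M[216]=6
sub eax, edi → eax=(-66)-6=-72
add ebx, 4 → ebx=216+4=220
add ecx, 3 → ecx=13+3=16
cmp ecx, 16  (cmp 16,16)
jl L1: not taken
shl edi, 4 → edi=6<<4=96
halt.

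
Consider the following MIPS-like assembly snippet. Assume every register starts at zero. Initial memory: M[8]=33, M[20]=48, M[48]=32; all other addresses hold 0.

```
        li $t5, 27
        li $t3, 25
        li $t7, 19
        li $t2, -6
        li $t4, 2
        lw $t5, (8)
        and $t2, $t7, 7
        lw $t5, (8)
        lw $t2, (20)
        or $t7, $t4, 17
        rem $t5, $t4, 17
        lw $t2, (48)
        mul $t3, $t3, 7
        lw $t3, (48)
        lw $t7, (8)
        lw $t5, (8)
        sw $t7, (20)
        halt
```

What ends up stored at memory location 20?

33

li $t5, 27 → $t5=27
li $t3, 25 → $t3=25
li $t7, 19 → $t7=19
li $t2, -6 → $t2=-6
li $t4, 2 → $t4=2
lw $t5, (8) → $t5=M[8]=33
and $t2, $t7, 7 → $t2=19&7=3
lw $t5, (8) → $t5=M[8]=33
lw $t2, (20) → $t2=M[20]=48
or $t7, $t4, 17 → $t7=2|17=19
rem $t5, $t4, 17 → $t5=2%17=2
lw $t2, (48) → $t2=M[48]=32
mul $t3, $t3, 7 → $t3=25*7=175
lw $t3, (48) → $t3=M[48]=32
lw $t7, (8) → $t7=M[8]=33
lw $t5, (8) → $t5=M[8]=33
sw $t7, (20) → M[20]=33
halt.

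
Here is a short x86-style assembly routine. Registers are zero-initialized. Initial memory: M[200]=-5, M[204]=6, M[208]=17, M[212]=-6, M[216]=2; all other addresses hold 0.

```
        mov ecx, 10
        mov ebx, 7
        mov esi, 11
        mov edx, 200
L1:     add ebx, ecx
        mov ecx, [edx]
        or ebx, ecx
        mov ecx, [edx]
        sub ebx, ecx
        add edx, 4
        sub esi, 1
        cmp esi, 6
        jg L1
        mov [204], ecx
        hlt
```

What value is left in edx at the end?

after mov ecx, 10: ecx=10
after mov ebx, 7: ebx=7
after mov esi, 11: esi=11
after mov edx, 200: edx=200
after add ebx, ecx: ebx=7+10=17
after mov ecx, [edx]: ecx=M[200]=-5
after or ebx, ecx: ebx=17|(-5)=-5
after mov ecx, [edx]: ecx=M[200]=-5
after sub ebx, ecx: ebx=(-5)-(-5)=0
after add edx, 4: edx=200+4=204
after sub esi, 1: esi=11-1=10
cmp esi, 6  (cmp 10,6)
jg L1: taken
after add ebx, ecx: ebx=0+(-5)=-5
after mov ecx, [edx]: ecx=M[204]=6
after or ebx, ecx: ebx=(-5)|6=-1
after mov ecx, [edx]: ecx=M[204]=6
after sub ebx, ecx: ebx=(-1)-6=-7
after add edx, 4: edx=204+4=208
after sub esi, 1: esi=10-1=9
cmp esi, 6  (cmp 9,6)
jg L1: taken
after add ebx, ecx: ebx=(-7)+6=-1
after mov ecx, [edx]: ecx=M[208]=17
after or ebx, ecx: ebx=(-1)|17=-1
after mov ecx, [edx]: ecx=M[208]=17
after sub ebx, ecx: ebx=(-1)-17=-18
after add edx, 4: edx=208+4=212
after sub esi, 1: esi=9-1=8
cmp esi, 6  (cmp 8,6)
jg L1: taken
after add ebx, ecx: ebx=(-18)+17=-1
after mov ecx, [edx]: ecx=M[212]=-6
after or ebx, ecx: ebx=(-1)|(-6)=-1
after mov ecx, [edx]: ecx=M[212]=-6
after sub ebx, ecx: ebx=(-1)-(-6)=5
after add edx, 4: edx=212+4=216
after sub esi, 1: esi=8-1=7
cmp esi, 6  (cmp 7,6)
jg L1: taken
after add ebx, ecx: ebx=5+(-6)=-1
after mov ecx, [edx]: ecx=M[216]=2
after or ebx, ecx: ebx=(-1)|2=-1
after mov ecx, [edx]: ecx=M[216]=2
after sub ebx, ecx: ebx=(-1)-2=-3
after add edx, 4: edx=216+4=220
after sub esi, 1: esi=7-1=6
cmp esi, 6  (cmp 6,6)
jg L1: not taken
mov [204], ecx → M[204]=2
halt.

220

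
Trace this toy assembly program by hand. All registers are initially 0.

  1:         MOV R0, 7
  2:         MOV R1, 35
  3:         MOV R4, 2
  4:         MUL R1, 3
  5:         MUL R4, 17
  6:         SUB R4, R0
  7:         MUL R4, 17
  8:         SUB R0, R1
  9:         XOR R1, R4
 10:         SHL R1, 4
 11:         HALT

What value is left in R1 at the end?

R0=7
R1=35
R4=2
R1=35*3=105
R4=2*17=34
R4=34-7=27
R4=27*17=459
R0=7-105=-98
R1=105^459=418
R1=418<<4=6688
halt.

6688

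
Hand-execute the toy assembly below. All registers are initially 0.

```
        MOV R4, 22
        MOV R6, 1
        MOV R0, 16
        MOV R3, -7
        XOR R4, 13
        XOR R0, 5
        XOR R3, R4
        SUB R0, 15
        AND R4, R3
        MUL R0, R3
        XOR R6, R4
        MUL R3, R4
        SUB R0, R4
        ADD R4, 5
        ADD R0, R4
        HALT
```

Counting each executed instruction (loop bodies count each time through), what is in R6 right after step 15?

MOV R4, 22 → R4=22
MOV R6, 1 → R6=1
MOV R0, 16 → R0=16
MOV R3, -7 → R3=-7
XOR R4, 13 → R4=22^13=27
XOR R0, 5 → R0=16^5=21
XOR R3, R4 → R3=(-7)^27=-30
SUB R0, 15 → R0=21-15=6
AND R4, R3 → R4=27&(-30)=2
MUL R0, R3 → R0=6*(-30)=-180
XOR R6, R4 → R6=1^2=3
MUL R3, R4 → R3=(-30)*2=-60
SUB R0, R4 → R0=(-180)-2=-182
ADD R4, 5 → R4=2+5=7
ADD R0, R4 → R0=(-182)+7=-175
After step 15: R6 = 3.

3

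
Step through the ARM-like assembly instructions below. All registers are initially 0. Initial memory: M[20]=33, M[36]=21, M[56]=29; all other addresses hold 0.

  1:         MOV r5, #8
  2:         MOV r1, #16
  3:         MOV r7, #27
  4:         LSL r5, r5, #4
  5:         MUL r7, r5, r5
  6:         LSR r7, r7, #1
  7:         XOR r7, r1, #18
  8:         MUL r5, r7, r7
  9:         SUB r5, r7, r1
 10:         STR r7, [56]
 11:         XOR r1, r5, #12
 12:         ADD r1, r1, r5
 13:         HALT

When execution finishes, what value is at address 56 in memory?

2

r5=8
r1=16
r7=27
r5=8<<4=128
r7=128*128=16384
r7=16384>>1=8192
r7=16^18=2
r5=2*2=4
r5=2-16=-14
STR r7, [56] → M[56]=2
r1=(-14)^12=-2
r1=(-2)+(-14)=-16
halt.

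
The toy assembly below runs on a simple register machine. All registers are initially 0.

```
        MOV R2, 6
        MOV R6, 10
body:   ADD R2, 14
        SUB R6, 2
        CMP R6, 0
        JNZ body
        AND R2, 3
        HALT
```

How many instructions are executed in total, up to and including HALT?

R2=6
R6=10
R2=6+14=20
R6=10-2=8
CMP R6, 0  (cmp 8,0)
JNZ body: taken
R2=20+14=34
R6=8-2=6
CMP R6, 0  (cmp 6,0)
JNZ body: taken
R2=34+14=48
R6=6-2=4
CMP R6, 0  (cmp 4,0)
JNZ body: taken
R2=48+14=62
R6=4-2=2
CMP R6, 0  (cmp 2,0)
JNZ body: taken
R2=62+14=76
R6=2-2=0
CMP R6, 0  (cmp 0,0)
JNZ body: not taken
R2=76&3=0
halt.
Total executed instructions: 24.

24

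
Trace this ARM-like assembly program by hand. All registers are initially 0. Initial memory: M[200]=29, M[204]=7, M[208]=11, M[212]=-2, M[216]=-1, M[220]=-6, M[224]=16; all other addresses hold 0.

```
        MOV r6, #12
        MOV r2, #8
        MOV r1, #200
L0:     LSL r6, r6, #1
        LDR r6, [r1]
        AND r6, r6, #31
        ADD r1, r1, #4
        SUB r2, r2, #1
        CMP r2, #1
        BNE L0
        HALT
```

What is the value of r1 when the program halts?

r6=12
r2=8
r1=200
r6=12<<1=24
r6=M[200]=29
r6=29&31=29
r1=200+4=204
r2=8-1=7
CMP r2, #1  (cmp 7,1)
BNE L0: taken
r6=29<<1=58
r6=M[204]=7
r6=7&31=7
r1=204+4=208
r2=7-1=6
CMP r2, #1  (cmp 6,1)
BNE L0: taken
r6=7<<1=14
r6=M[208]=11
r6=11&31=11
r1=208+4=212
r2=6-1=5
CMP r2, #1  (cmp 5,1)
BNE L0: taken
r6=11<<1=22
r6=M[212]=-2
r6=(-2)&31=30
r1=212+4=216
r2=5-1=4
CMP r2, #1  (cmp 4,1)
BNE L0: taken
r6=30<<1=60
r6=M[216]=-1
r6=(-1)&31=31
r1=216+4=220
r2=4-1=3
CMP r2, #1  (cmp 3,1)
BNE L0: taken
r6=31<<1=62
r6=M[220]=-6
r6=(-6)&31=26
r1=220+4=224
r2=3-1=2
CMP r2, #1  (cmp 2,1)
BNE L0: taken
r6=26<<1=52
r6=M[224]=16
r6=16&31=16
r1=224+4=228
r2=2-1=1
CMP r2, #1  (cmp 1,1)
BNE L0: not taken
halt.

228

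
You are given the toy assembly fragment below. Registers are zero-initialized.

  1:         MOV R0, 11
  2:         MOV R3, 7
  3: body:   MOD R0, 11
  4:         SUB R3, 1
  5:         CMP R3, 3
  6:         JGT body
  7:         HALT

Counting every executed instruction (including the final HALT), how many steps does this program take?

19

MOV R0, 11 → R0=11
MOV R3, 7 → R3=7
MOD R0, 11 → R0=11%11=0
SUB R3, 1 → R3=7-1=6
CMP R3, 3  (cmp 6,3)
JGT body: taken
MOD R0, 11 → R0=0%11=0
SUB R3, 1 → R3=6-1=5
CMP R3, 3  (cmp 5,3)
JGT body: taken
MOD R0, 11 → R0=0%11=0
SUB R3, 1 → R3=5-1=4
CMP R3, 3  (cmp 4,3)
JGT body: taken
MOD R0, 11 → R0=0%11=0
SUB R3, 1 → R3=4-1=3
CMP R3, 3  (cmp 3,3)
JGT body: not taken
halt.
Total executed instructions: 19.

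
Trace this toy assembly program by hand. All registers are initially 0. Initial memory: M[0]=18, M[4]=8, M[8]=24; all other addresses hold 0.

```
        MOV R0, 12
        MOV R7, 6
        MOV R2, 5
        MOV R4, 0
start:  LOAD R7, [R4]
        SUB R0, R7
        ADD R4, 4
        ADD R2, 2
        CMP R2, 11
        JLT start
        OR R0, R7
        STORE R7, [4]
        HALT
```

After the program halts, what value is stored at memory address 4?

MOV R0, 12 → R0=12
MOV R7, 6 → R7=6
MOV R2, 5 → R2=5
MOV R4, 0 → R4=0
LOAD R7, [R4] → R7=M[0]=18
SUB R0, R7 → R0=12-18=-6
ADD R4, 4 → R4=0+4=4
ADD R2, 2 → R2=5+2=7
CMP R2, 11  (cmp 7,11)
JLT start: taken
LOAD R7, [R4] → R7=M[4]=8
SUB R0, R7 → R0=(-6)-8=-14
ADD R4, 4 → R4=4+4=8
ADD R2, 2 → R2=7+2=9
CMP R2, 11  (cmp 9,11)
JLT start: taken
LOAD R7, [R4] → R7=M[8]=24
SUB R0, R7 → R0=(-14)-24=-38
ADD R4, 4 → R4=8+4=12
ADD R2, 2 → R2=9+2=11
CMP R2, 11  (cmp 11,11)
JLT start: not taken
OR R0, R7 → R0=(-38)|24=-38
STORE R7, [4] → M[4]=24
halt.

24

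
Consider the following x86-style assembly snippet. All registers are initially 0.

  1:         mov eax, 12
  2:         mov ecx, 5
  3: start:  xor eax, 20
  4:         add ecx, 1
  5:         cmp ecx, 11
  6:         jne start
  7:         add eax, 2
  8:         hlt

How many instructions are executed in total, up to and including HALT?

28

mov eax, 12 → eax=12
mov ecx, 5 → ecx=5
xor eax, 20 → eax=12^20=24
add ecx, 1 → ecx=5+1=6
cmp ecx, 11  (cmp 6,11)
jne start: taken
xor eax, 20 → eax=24^20=12
add ecx, 1 → ecx=6+1=7
cmp ecx, 11  (cmp 7,11)
jne start: taken
xor eax, 20 → eax=12^20=24
add ecx, 1 → ecx=7+1=8
cmp ecx, 11  (cmp 8,11)
jne start: taken
xor eax, 20 → eax=24^20=12
add ecx, 1 → ecx=8+1=9
cmp ecx, 11  (cmp 9,11)
jne start: taken
xor eax, 20 → eax=12^20=24
add ecx, 1 → ecx=9+1=10
cmp ecx, 11  (cmp 10,11)
jne start: taken
xor eax, 20 → eax=24^20=12
add ecx, 1 → ecx=10+1=11
cmp ecx, 11  (cmp 11,11)
jne start: not taken
add eax, 2 → eax=12+2=14
halt.
Total executed instructions: 28.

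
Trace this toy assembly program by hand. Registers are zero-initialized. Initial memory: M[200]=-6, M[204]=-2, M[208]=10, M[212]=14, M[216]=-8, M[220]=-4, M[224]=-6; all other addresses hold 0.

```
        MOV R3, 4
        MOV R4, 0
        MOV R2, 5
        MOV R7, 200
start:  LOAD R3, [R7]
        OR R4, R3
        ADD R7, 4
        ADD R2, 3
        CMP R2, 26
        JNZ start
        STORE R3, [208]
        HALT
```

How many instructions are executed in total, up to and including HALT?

MOV R3, 4 → R3=4
MOV R4, 0 → R4=0
MOV R2, 5 → R2=5
MOV R7, 200 → R7=200
LOAD R3, [R7] → R3=M[200]=-6
OR R4, R3 → R4=0|(-6)=-6
ADD R7, 4 → R7=200+4=204
ADD R2, 3 → R2=5+3=8
CMP R2, 26  (cmp 8,26)
JNZ start: taken
LOAD R3, [R7] → R3=M[204]=-2
OR R4, R3 → R4=(-6)|(-2)=-2
ADD R7, 4 → R7=204+4=208
ADD R2, 3 → R2=8+3=11
CMP R2, 26  (cmp 11,26)
JNZ start: taken
LOAD R3, [R7] → R3=M[208]=10
OR R4, R3 → R4=(-2)|10=-2
ADD R7, 4 → R7=208+4=212
ADD R2, 3 → R2=11+3=14
CMP R2, 26  (cmp 14,26)
JNZ start: taken
LOAD R3, [R7] → R3=M[212]=14
OR R4, R3 → R4=(-2)|14=-2
ADD R7, 4 → R7=212+4=216
ADD R2, 3 → R2=14+3=17
CMP R2, 26  (cmp 17,26)
JNZ start: taken
LOAD R3, [R7] → R3=M[216]=-8
OR R4, R3 → R4=(-2)|(-8)=-2
ADD R7, 4 → R7=216+4=220
ADD R2, 3 → R2=17+3=20
CMP R2, 26  (cmp 20,26)
JNZ start: taken
LOAD R3, [R7] → R3=M[220]=-4
OR R4, R3 → R4=(-2)|(-4)=-2
ADD R7, 4 → R7=220+4=224
ADD R2, 3 → R2=20+3=23
CMP R2, 26  (cmp 23,26)
JNZ start: taken
LOAD R3, [R7] → R3=M[224]=-6
OR R4, R3 → R4=(-2)|(-6)=-2
ADD R7, 4 → R7=224+4=228
ADD R2, 3 → R2=23+3=26
CMP R2, 26  (cmp 26,26)
JNZ start: not taken
STORE R3, [208] → M[208]=-6
halt.
Total executed instructions: 48.

48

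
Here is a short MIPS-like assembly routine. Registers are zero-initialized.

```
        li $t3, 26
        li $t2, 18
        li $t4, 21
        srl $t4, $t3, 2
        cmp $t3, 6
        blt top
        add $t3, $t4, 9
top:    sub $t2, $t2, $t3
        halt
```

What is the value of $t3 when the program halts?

15

after li $t3, 26: $t3=26
after li $t2, 18: $t2=18
after li $t4, 21: $t4=21
after srl $t4, $t3, 2: $t4=26>>2=6
cmp $t3, 6  (cmp 26,6)
blt top: not taken
after add $t3, $t4, 9: $t3=6+9=15
after sub $t2, $t2, $t3: $t2=18-15=3
halt.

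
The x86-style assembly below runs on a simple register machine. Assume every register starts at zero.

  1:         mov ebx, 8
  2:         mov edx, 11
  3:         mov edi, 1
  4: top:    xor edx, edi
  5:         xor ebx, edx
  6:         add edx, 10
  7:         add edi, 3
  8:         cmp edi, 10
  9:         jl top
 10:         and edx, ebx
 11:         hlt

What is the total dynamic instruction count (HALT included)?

mov ebx, 8 → ebx=8
mov edx, 11 → edx=11
mov edi, 1 → edi=1
xor edx, edi → edx=11^1=10
xor ebx, edx → ebx=8^10=2
add edx, 10 → edx=10+10=20
add edi, 3 → edi=1+3=4
cmp edi, 10  (cmp 4,10)
jl top: taken
xor edx, edi → edx=20^4=16
xor ebx, edx → ebx=2^16=18
add edx, 10 → edx=16+10=26
add edi, 3 → edi=4+3=7
cmp edi, 10  (cmp 7,10)
jl top: taken
xor edx, edi → edx=26^7=29
xor ebx, edx → ebx=18^29=15
add edx, 10 → edx=29+10=39
add edi, 3 → edi=7+3=10
cmp edi, 10  (cmp 10,10)
jl top: not taken
and edx, ebx → edx=39&15=7
halt.
Total executed instructions: 23.

23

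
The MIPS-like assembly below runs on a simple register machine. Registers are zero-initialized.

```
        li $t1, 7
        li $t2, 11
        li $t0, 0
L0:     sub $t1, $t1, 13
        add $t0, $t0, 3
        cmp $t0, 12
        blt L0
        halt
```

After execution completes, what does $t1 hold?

-45

li $t1, 7 → $t1=7
li $t2, 11 → $t2=11
li $t0, 0 → $t0=0
sub $t1, $t1, 13 → $t1=7-13=-6
add $t0, $t0, 3 → $t0=0+3=3
cmp $t0, 12  (cmp 3,12)
blt L0: taken
sub $t1, $t1, 13 → $t1=(-6)-13=-19
add $t0, $t0, 3 → $t0=3+3=6
cmp $t0, 12  (cmp 6,12)
blt L0: taken
sub $t1, $t1, 13 → $t1=(-19)-13=-32
add $t0, $t0, 3 → $t0=6+3=9
cmp $t0, 12  (cmp 9,12)
blt L0: taken
sub $t1, $t1, 13 → $t1=(-32)-13=-45
add $t0, $t0, 3 → $t0=9+3=12
cmp $t0, 12  (cmp 12,12)
blt L0: not taken
halt.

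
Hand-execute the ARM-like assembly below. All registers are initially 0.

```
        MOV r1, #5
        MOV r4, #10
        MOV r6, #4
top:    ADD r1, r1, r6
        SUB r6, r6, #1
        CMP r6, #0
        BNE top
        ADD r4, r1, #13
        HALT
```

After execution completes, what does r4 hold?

28

MOV r1, #5 → r1=5
MOV r4, #10 → r4=10
MOV r6, #4 → r6=4
ADD r1, r1, r6 → r1=5+4=9
SUB r6, r6, #1 → r6=4-1=3
CMP r6, #0  (cmp 3,0)
BNE top: taken
ADD r1, r1, r6 → r1=9+3=12
SUB r6, r6, #1 → r6=3-1=2
CMP r6, #0  (cmp 2,0)
BNE top: taken
ADD r1, r1, r6 → r1=12+2=14
SUB r6, r6, #1 → r6=2-1=1
CMP r6, #0  (cmp 1,0)
BNE top: taken
ADD r1, r1, r6 → r1=14+1=15
SUB r6, r6, #1 → r6=1-1=0
CMP r6, #0  (cmp 0,0)
BNE top: not taken
ADD r4, r1, #13 → r4=15+13=28
halt.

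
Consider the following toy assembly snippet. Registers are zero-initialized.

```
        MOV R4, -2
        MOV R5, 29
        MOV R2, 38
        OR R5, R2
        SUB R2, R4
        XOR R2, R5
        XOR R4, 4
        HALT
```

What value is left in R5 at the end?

63

R4=-2
R5=29
R2=38
R5=29|38=63
R2=38-(-2)=40
R2=40^63=23
R4=(-2)^4=-6
halt.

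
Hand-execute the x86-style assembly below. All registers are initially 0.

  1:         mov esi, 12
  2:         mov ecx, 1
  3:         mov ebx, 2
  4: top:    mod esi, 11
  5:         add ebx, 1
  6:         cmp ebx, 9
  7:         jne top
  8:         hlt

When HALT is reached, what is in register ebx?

9

mov esi, 12 → esi=12
mov ecx, 1 → ecx=1
mov ebx, 2 → ebx=2
mod esi, 11 → esi=12%11=1
add ebx, 1 → ebx=2+1=3
cmp ebx, 9  (cmp 3,9)
jne top: taken
mod esi, 11 → esi=1%11=1
add ebx, 1 → ebx=3+1=4
cmp ebx, 9  (cmp 4,9)
jne top: taken
mod esi, 11 → esi=1%11=1
add ebx, 1 → ebx=4+1=5
cmp ebx, 9  (cmp 5,9)
jne top: taken
mod esi, 11 → esi=1%11=1
add ebx, 1 → ebx=5+1=6
cmp ebx, 9  (cmp 6,9)
jne top: taken
mod esi, 11 → esi=1%11=1
add ebx, 1 → ebx=6+1=7
cmp ebx, 9  (cmp 7,9)
jne top: taken
mod esi, 11 → esi=1%11=1
add ebx, 1 → ebx=7+1=8
cmp ebx, 9  (cmp 8,9)
jne top: taken
mod esi, 11 → esi=1%11=1
add ebx, 1 → ebx=8+1=9
cmp ebx, 9  (cmp 9,9)
jne top: not taken
halt.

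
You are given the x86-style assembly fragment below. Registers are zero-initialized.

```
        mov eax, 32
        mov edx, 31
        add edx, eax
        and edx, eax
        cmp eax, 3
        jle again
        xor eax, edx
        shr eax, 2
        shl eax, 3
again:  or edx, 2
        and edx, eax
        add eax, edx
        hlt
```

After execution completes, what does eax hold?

0

eax=32
edx=31
edx=31+32=63
edx=63&32=32
cmp eax, 3  (cmp 32,3)
jle again: not taken
eax=32^32=0
eax=0>>2=0
eax=0<<3=0
edx=32|2=34
edx=34&0=0
eax=0+0=0
halt.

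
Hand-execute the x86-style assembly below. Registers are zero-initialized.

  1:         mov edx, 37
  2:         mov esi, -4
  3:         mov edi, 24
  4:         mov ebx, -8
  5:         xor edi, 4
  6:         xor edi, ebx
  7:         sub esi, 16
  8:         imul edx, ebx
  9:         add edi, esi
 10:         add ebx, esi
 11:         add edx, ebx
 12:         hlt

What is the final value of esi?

-20

after mov edx, 37: edx=37
after mov esi, -4: esi=-4
after mov edi, 24: edi=24
after mov ebx, -8: ebx=-8
after xor edi, 4: edi=24^4=28
after xor edi, ebx: edi=28^(-8)=-28
after sub esi, 16: esi=(-4)-16=-20
after imul edx, ebx: edx=37*(-8)=-296
after add edi, esi: edi=(-28)+(-20)=-48
after add ebx, esi: ebx=(-8)+(-20)=-28
after add edx, ebx: edx=(-296)+(-28)=-324
halt.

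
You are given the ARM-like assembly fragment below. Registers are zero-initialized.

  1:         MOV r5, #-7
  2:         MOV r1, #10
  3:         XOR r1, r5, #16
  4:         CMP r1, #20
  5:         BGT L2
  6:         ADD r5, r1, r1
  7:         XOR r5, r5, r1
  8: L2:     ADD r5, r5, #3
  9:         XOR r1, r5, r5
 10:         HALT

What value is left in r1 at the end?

0

MOV r5, #-7 → r5=-7
MOV r1, #10 → r1=10
XOR r1, r5, #16 → r1=(-7)^16=-23
CMP r1, #20  (cmp -23,20)
BGT L2: not taken
ADD r5, r1, r1 → r5=(-23)+(-23)=-46
XOR r5, r5, r1 → r5=(-46)^(-23)=59
ADD r5, r5, #3 → r5=59+3=62
XOR r1, r5, r5 → r1=62^62=0
halt.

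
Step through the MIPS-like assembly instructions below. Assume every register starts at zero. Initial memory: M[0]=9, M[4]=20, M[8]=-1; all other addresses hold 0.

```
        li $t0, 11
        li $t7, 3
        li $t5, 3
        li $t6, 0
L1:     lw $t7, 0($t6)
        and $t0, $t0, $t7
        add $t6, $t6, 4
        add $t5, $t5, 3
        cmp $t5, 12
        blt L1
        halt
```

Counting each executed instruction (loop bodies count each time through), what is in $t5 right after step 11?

6

li $t0, 11 → $t0=11
li $t7, 3 → $t7=3
li $t5, 3 → $t5=3
li $t6, 0 → $t6=0
lw $t7, 0($t6) → $t7=M[0]=9
and $t0, $t0, $t7 → $t0=11&9=9
add $t6, $t6, 4 → $t6=0+4=4
add $t5, $t5, 3 → $t5=3+3=6
cmp $t5, 12  (cmp 6,12)
blt L1: taken
lw $t7, 0($t6) → $t7=M[4]=20
After step 11: $t5 = 6.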